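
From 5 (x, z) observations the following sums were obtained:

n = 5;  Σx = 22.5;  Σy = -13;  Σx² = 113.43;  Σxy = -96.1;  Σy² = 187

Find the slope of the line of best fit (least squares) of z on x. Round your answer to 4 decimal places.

Sxx = Σx² − (Σx)²/n = 113.43 − 101.25 = 12.18
Sxy = Σxy − (Σx)(Σy)/n = -96.1 − (-58.5) = -37.6
b = Sxy/Sxx = -37.6/12.18 = -3.087028

-3.0870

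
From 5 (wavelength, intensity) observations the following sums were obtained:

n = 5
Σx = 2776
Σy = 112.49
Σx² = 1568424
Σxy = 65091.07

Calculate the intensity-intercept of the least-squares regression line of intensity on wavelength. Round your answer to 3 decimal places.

Sxx = Σx² − (Σx)²/n = 1568424 − 1541235.2 = 27188.8
Sxy = Σxy − (Σx)(Σy)/n = 65091.07 − 62454.448 = 2636.622
b = Sxy/Sxx = 2636.622/27188.8 = 0.096975
a = ȳ − b·x̄ = 22.498 − 0.096975·555.2 = -31.342277

-31.342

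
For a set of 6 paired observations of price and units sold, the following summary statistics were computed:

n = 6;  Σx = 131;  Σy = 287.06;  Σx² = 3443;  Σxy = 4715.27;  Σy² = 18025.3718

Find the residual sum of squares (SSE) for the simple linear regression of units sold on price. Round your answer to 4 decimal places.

Sxx = Σx² − (Σx)²/n = 3443 − 2860.166667 = 582.833333
Sxy = Σxy − (Σx)(Σy)/n = 4715.27 − 6267.476667 = -1552.206667
Syy = Σy² − (Σy)²/n = 18025.3718 − 13733.907267 = 4291.464533
b = Sxy/Sxx = -1552.206667/582.833333 = -2.663208
SSE = Syy − b·Sxy = 4291.464533 − (-2.663208)·(-1552.206667) = 157.614600

157.6146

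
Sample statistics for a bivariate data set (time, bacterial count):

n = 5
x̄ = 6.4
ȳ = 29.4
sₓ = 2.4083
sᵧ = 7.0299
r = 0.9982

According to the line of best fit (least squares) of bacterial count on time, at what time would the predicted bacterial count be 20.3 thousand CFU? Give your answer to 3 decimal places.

3.277

b = r · sᵧ/sₓ = 0.9982 · 7.0299/2.4083 = 2.913776
a = ȳ − b·x̄ = 29.4 − 2.913776·6.4 = 10.751835
Set a + b·x = 20.3: x = (20.3 − 10.751835) / 2.913776 = 3.276904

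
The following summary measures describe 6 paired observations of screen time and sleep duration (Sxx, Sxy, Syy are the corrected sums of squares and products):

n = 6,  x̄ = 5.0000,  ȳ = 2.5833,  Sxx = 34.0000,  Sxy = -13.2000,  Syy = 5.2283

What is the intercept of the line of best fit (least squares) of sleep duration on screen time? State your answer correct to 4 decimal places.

b = Sxy/Sxx = -13.2/34 = -0.388235
a = ȳ − b·x̄ = 2.5833 − (-0.388235)·5 = 4.524476

4.5245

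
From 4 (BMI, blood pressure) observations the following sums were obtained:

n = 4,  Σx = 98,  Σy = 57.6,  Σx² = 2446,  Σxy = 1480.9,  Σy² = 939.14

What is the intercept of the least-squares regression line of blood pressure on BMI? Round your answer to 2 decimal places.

-23.55

Sxx = Σx² − (Σx)²/n = 2446 − 2401 = 45
Sxy = Σxy − (Σx)(Σy)/n = 1480.9 − 1411.2 = 69.7
b = Sxy/Sxx = 69.7/45 = 1.548889
a = ȳ − b·x̄ = 14.4 − 1.548889·24.5 = -23.547778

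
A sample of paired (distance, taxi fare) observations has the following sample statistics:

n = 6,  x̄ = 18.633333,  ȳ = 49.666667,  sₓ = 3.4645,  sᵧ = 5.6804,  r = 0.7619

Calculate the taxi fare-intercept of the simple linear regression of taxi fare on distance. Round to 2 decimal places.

26.39

b = r · sᵧ/sₓ = 0.7619 · 5.6804/3.4645 = 1.249213
a = ȳ − b·x̄ = 49.666667 − 1.249213·18.633333 = 26.389674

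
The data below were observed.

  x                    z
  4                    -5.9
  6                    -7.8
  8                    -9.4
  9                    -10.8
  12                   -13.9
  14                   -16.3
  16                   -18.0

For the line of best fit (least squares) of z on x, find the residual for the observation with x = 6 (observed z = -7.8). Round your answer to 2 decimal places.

n = 7, Σx = 69, Σy = -82.1, Σxy = -925.8, Σx² = 793
Sxx = Σx² − (Σx)²/n = 793 − 680.142857 = 112.857143
Sxy = Σxy − (Σx)(Σy)/n = -925.8 − (-809.271429) = -116.528571
b = Sxy/Sxx = -116.528571/112.857143 = -1.032532
a = ȳ − b·x̄ = -11.728571 − (-1.032532)·9.857143 = -1.550759
ŷ(6) = -1.550759 + (-1.032532)·6 = -7.745949
residual = y − ŷ = -7.8 − (-7.745949) = -0.054051

-0.05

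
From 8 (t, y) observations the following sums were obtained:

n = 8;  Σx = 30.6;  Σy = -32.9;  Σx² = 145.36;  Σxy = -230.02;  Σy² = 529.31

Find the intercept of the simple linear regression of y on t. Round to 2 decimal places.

9.96

Sxx = Σx² − (Σx)²/n = 145.36 − 117.045 = 28.315
Sxy = Σxy − (Σx)(Σy)/n = -230.02 − (-125.8425) = -104.1775
b = Sxy/Sxx = -104.1775/28.315 = -3.679234
a = ȳ − b·x̄ = -4.1125 − (-3.679234)·3.825 = 9.960569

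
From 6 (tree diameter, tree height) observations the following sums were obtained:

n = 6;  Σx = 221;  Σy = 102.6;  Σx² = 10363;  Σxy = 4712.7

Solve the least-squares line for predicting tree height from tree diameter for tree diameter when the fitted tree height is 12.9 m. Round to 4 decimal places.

26.8334

Sxx = Σx² − (Σx)²/n = 10363 − 8140.166667 = 2222.833333
Sxy = Σxy − (Σx)(Σy)/n = 4712.7 − 3779.1 = 933.6
b = Sxy/Sxx = 933.6/2222.833333 = 0.420004
a = ȳ − b·x̄ = 17.1 − 0.420004·36.833333 = 1.629834
Set a + b·x = 12.9: x = (12.9 − 1.629834) / 0.420004 = 26.833440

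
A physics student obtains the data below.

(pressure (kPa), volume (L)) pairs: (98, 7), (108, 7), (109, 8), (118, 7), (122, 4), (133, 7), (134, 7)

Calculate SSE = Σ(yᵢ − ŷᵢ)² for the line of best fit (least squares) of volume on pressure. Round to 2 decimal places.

n = 7, Σx = 822, Σy = 47, Σxy = 5497, Σx² = 97602, Σy² = 325
Sxx = Σx² − (Σx)²/n = 97602 − 96526.285714 = 1075.714286
Sxy = Σxy − (Σx)(Σy)/n = 5497 − 5519.142857 = -22.142857
Syy = Σy² − (Σy)²/n = 325 − 315.571429 = 9.428571
b = Sxy/Sxx = -22.142857/1075.714286 = -0.020584
SSE = Syy − b·Sxy = 9.428571 − (-0.020584)·(-22.142857) = 8.972776

8.97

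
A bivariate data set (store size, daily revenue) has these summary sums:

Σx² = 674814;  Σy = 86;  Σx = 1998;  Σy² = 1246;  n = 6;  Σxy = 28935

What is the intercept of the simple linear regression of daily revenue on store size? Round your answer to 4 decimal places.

3.9007

Sxx = Σx² − (Σx)²/n = 674814 − 665334 = 9480
Sxy = Σxy − (Σx)(Σy)/n = 28935 − 28638 = 297
b = Sxy/Sxx = 297/9480 = 0.031329
a = ȳ − b·x̄ = 14.333333 − 0.031329·333 = 3.900738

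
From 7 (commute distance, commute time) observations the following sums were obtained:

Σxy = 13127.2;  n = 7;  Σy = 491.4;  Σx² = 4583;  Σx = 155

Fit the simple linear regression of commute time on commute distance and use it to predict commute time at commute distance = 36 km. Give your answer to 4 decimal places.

Sxx = Σx² − (Σx)²/n = 4583 − 3432.142857 = 1150.857143
Sxy = Σxy − (Σx)(Σy)/n = 13127.2 − 10881 = 2246.2
b = Sxy/Sxx = 2246.2/1150.857143 = 1.951763
a = ȳ − b·x̄ = 70.2 − 1.951763·22.142857 = 26.982398
ŷ(36) = a + b·36 = 26.982398 + 1.951763·36 = 97.245854

97.2459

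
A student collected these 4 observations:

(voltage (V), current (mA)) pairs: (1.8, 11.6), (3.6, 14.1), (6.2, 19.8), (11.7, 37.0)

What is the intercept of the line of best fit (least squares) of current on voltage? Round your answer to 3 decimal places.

n = 4, Σx = 23.3, Σy = 82.5, Σxy = 627.3, Σx² = 191.53
Sxx = Σx² − (Σx)²/n = 191.53 − 135.7225 = 55.8075
Sxy = Σxy − (Σx)(Σy)/n = 627.3 − 480.5625 = 146.7375
b = Sxy/Sxx = 146.7375/55.8075 = 2.629351
a = ȳ − b·x̄ = 20.625 − 2.629351·5.825 = 5.309031

5.309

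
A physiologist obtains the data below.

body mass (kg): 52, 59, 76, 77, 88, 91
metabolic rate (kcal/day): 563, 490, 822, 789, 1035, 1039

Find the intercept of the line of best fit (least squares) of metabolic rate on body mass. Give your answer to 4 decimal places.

-263.6998

n = 6, Σx = 443, Σy = 4738, Σxy = 367040, Σx² = 33915
Sxx = Σx² − (Σx)²/n = 33915 − 32708.166667 = 1206.833333
Sxy = Σxy − (Σx)(Σy)/n = 367040 − 349822.333333 = 17217.666667
b = Sxy/Sxx = 17217.666667/1206.833333 = 14.266814
a = ȳ − b·x̄ = 789.666667 − 14.266814·73.833333 = -263.699765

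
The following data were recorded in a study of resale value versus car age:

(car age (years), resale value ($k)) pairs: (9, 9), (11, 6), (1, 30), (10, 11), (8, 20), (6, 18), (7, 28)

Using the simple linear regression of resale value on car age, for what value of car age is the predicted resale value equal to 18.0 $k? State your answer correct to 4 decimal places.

n = 7, Σx = 52, Σy = 122, Σxy = 751, Σx² = 452
Sxx = Σx² − (Σx)²/n = 452 − 386.285714 = 65.714286
Sxy = Σxy − (Σx)(Σy)/n = 751 − 906.285714 = -155.285714
b = Sxy/Sxx = -155.285714/65.714286 = -2.363043
a = ȳ − b·x̄ = 17.428571 − (-2.363043)·7.428571 = 34.982609
Set a + b·x = 18.0: x = (18.0 − 34.982609) / (-2.363043) = 7.186753

7.1868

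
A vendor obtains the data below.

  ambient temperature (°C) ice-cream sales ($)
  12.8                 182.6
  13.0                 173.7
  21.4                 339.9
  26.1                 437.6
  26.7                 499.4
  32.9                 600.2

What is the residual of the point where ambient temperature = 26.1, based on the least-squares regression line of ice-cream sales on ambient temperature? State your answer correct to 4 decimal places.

-18.8807

n = 6, Σx = 132.9, Σy = 2233.4, Σxy = 56371.16, Σx² = 3267.31
Sxx = Σx² − (Σx)²/n = 3267.31 − 2943.735 = 323.575
Sxy = Σxy − (Σx)(Σy)/n = 56371.16 − 49469.81 = 6901.35
b = Sxy/Sxx = 6901.35/323.575 = 21.328440
a = ȳ − b·x̄ = 372.233333 − 21.328440·22.15 = -100.191615
ŷ(26.1) = -100.191615 + 21.328440·26.1 = 456.480672
residual = y − ŷ = 437.6 − 456.480672 = -18.880672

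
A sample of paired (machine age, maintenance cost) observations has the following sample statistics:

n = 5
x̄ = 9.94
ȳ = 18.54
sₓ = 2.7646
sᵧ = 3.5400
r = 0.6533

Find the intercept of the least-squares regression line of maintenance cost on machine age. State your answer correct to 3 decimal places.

b = r · sᵧ/sₓ = 0.6533 · 3.54/2.7646 = 0.836534
a = ȳ − b·x̄ = 18.54 − 0.836534·9.94 = 10.224852

10.225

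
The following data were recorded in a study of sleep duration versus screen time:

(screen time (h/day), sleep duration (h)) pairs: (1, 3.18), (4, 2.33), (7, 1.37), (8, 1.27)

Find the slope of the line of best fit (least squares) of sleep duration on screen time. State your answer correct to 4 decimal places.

n = 4, Σx = 20, Σy = 8.15, Σxy = 32.25, Σx² = 130
Sxx = Σx² − (Σx)²/n = 130 − 100 = 30
Sxy = Σxy − (Σx)(Σy)/n = 32.25 − 40.75 = -8.5
b = Sxy/Sxx = -8.5/30 = -0.283333

-0.2833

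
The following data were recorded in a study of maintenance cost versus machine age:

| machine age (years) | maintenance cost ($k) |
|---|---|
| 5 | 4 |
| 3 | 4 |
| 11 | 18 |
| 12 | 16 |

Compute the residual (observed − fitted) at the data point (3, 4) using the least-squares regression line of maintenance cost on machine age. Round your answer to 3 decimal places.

1.302

n = 4, Σx = 31, Σy = 42, Σxy = 422, Σx² = 299
Sxx = Σx² − (Σx)²/n = 299 − 240.25 = 58.75
Sxy = Σxy − (Σx)(Σy)/n = 422 − 325.5 = 96.5
b = Sxy/Sxx = 96.5/58.75 = 1.642553
a = ȳ − b·x̄ = 10.5 − 1.642553·7.75 = -2.229787
ŷ(3) = -2.229787 + 1.642553·3 = 2.697872
residual = y − ŷ = 4 − 2.697872 = 1.302128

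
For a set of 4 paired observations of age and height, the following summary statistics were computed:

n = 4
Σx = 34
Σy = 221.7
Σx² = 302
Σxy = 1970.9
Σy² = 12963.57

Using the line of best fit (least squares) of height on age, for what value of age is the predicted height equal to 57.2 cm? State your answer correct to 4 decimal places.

8.7669

Sxx = Σx² − (Σx)²/n = 302 − 289 = 13
Sxy = Σxy − (Σx)(Σy)/n = 1970.9 − 1884.45 = 86.45
b = Sxy/Sxx = 86.45/13 = 6.65
a = ȳ − b·x̄ = 55.425 − 6.65·8.5 = -1.1
Set a + b·x = 57.2: x = (57.2 − (-1.1)) / 6.65 = 8.766917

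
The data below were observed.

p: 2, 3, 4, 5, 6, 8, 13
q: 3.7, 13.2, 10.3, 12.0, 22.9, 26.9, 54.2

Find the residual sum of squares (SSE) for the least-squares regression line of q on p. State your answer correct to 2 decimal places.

71.70

n = 7, Σx = 41, Σy = 143.2, Σxy = 1205.4, Σx² = 323, Σy² = 4623.68
Sxx = Σx² − (Σx)²/n = 323 − 240.142857 = 82.857143
Sxy = Σxy − (Σx)(Σy)/n = 1205.4 − 838.742857 = 366.657143
Syy = Σy² − (Σy)²/n = 4623.68 − 2929.462857 = 1694.217143
b = Sxy/Sxx = 366.657143/82.857143 = 4.425172
SSE = Syy − b·Sxy = 1694.217143 − 4.425172·366.657143 = 71.696069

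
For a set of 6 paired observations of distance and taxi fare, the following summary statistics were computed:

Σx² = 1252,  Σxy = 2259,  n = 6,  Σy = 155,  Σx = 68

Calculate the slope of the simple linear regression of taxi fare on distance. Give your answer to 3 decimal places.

1.044

Sxx = Σx² − (Σx)²/n = 1252 − 770.666667 = 481.333333
Sxy = Σxy − (Σx)(Σy)/n = 2259 − 1756.666667 = 502.333333
b = Sxy/Sxx = 502.333333/481.333333 = 1.043629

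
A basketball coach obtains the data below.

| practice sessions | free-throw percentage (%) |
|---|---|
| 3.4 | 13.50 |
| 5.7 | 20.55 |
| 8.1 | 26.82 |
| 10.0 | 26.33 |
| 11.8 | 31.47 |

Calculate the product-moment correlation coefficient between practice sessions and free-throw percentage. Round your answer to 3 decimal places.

n = 5, Σx = 39, Σy = 118.67, Σxy = 1014.923, Σx² = 348.9, Σy² = 3007.4947
Sxx = Σx² − (Σx)²/n = 348.9 − 304.2 = 44.7
Sxy = Σxy − (Σx)(Σy)/n = 1014.923 − 925.626 = 89.297
Syy = Σy² − (Σy)²/n = 3007.4947 − 2816.51378 = 190.98092
r = Sxy/√(Sxx·Syy) = 89.297/√(8536.847124) = 89.297/92.395060 = 0.966469

0.966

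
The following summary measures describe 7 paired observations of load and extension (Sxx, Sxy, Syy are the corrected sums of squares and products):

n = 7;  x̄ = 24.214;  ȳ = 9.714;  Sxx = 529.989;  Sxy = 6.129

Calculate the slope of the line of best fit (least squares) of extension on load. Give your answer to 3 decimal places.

b = Sxy/Sxx = 6.129/529.989 = 0.011564

0.012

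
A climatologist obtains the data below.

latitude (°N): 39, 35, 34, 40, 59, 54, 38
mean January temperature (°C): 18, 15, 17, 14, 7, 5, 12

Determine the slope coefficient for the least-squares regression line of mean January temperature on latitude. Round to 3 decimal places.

n = 7, Σx = 299, Σy = 88, Σxy = 3504, Σx² = 13343
Sxx = Σx² − (Σx)²/n = 13343 − 12771.571429 = 571.428571
Sxy = Σxy − (Σx)(Σy)/n = 3504 − 3758.857143 = -254.857143
b = Sxy/Sxx = -254.857143/571.428571 = -0.446

-0.446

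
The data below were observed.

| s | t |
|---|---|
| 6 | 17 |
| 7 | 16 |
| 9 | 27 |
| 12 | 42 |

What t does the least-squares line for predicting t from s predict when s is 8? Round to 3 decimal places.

23.262

n = 4, Σx = 34, Σy = 102, Σxy = 961, Σx² = 310
Sxx = Σx² − (Σx)²/n = 310 − 289 = 21
Sxy = Σxy − (Σx)(Σy)/n = 961 − 867 = 94
b = Sxy/Sxx = 94/21 = 4.476190
a = ȳ − b·x̄ = 25.5 − 4.476190·8.5 = -12.547619
ŷ(8) = a + b·8 = -12.547619 + 4.476190·8 = 23.261905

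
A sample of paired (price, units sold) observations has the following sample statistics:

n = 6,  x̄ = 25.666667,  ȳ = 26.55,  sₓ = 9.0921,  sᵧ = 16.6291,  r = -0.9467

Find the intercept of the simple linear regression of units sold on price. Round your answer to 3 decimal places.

b = r · sᵧ/sₓ = -0.9467 · 16.6291/9.0921 = -1.731478
a = ȳ − b·x̄ = 26.55 − (-1.731478)·25.666667 = 70.991263

70.991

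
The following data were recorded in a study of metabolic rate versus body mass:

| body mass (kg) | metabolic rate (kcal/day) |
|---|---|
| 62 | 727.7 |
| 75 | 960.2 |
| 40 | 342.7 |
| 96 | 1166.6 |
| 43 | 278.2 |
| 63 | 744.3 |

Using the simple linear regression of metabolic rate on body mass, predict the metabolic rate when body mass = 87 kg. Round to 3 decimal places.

1090.543

n = 6, Σx = 379, Σy = 4219.7, Σxy = 301687.5, Σx² = 26103
Sxx = Σx² − (Σx)²/n = 26103 − 23940.166667 = 2162.833333
Sxy = Σxy − (Σx)(Σy)/n = 301687.5 − 266544.383333 = 35143.116667
b = Sxy/Sxx = 35143.116667/2162.833333 = 16.248648
a = ȳ − b·x̄ = 703.283333 − 16.248648·63.166667 = -323.089574
ŷ(87) = a + b·87 = -323.089574 + 16.248648·87 = 1090.542768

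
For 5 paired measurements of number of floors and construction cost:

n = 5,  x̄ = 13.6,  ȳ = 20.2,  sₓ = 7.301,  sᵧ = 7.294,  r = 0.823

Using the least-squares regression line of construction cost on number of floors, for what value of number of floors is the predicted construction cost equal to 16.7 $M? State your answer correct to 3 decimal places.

b = r · sᵧ/sₓ = 0.823 · 7.294/7.301 = 0.822211
a = ȳ − b·x̄ = 20.2 − 0.822211·13.6 = 9.017931
Set a + b·x = 16.7: x = (16.7 − 9.017931) / 0.822211 = 9.343185

9.343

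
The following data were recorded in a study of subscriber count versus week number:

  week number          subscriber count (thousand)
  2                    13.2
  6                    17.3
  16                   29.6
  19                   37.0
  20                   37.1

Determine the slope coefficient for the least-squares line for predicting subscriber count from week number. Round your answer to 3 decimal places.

n = 5, Σx = 63, Σy = 134.2, Σxy = 2048.8, Σx² = 1057
Sxx = Σx² − (Σx)²/n = 1057 − 793.8 = 263.2
Sxy = Σxy − (Σx)(Σy)/n = 2048.8 − 1690.92 = 357.88
b = Sxy/Sxx = 357.88/263.2 = 1.359726

1.360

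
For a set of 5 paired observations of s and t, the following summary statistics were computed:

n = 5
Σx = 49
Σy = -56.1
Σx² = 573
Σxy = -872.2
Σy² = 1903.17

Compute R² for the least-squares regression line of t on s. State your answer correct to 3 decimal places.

0.879

Sxx = Σx² − (Σx)²/n = 573 − 480.2 = 92.8
Sxy = Σxy − (Σx)(Σy)/n = -872.2 − (-549.78) = -322.42
Syy = Σy² − (Σy)²/n = 1903.17 − 629.442 = 1273.728
R² = Sxy²/(Sxx·Syy) = (-322.42)²/(92.8·1273.728) = 0.879466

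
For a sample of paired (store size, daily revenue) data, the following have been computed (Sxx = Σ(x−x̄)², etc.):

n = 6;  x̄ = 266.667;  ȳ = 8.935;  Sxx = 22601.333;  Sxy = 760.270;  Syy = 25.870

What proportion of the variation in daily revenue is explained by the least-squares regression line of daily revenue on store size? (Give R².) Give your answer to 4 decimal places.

0.9886

R² = Sxy²/(Sxx·Syy) = (760.27)²/(22601.333·25.87) = 0.988565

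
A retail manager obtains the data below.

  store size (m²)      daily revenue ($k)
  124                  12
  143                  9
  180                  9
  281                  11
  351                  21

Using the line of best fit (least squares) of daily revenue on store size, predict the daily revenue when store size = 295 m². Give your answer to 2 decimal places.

15.52

n = 5, Σx = 1079, Σy = 62, Σxy = 14857, Σx² = 270387
Sxx = Σx² − (Σx)²/n = 270387 − 232848.2 = 37538.8
Sxy = Σxy − (Σx)(Σy)/n = 14857 − 13379.6 = 1477.4
b = Sxy/Sxx = 1477.4/37538.8 = 0.039357
a = ȳ − b·x̄ = 12.4 − 0.039357·215.8 = 3.906843
ŷ(295) = a + b·295 = 3.906843 + 0.039357·295 = 15.517044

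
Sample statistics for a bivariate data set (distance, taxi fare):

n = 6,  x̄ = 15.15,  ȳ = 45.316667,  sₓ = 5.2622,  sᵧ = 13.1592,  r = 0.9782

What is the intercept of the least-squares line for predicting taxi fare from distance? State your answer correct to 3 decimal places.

8.257

b = r · sᵧ/sₓ = 0.9782 · 13.1592/5.2622 = 2.446188
a = ȳ − b·x̄ = 45.316667 − 2.446188·15.15 = 8.256922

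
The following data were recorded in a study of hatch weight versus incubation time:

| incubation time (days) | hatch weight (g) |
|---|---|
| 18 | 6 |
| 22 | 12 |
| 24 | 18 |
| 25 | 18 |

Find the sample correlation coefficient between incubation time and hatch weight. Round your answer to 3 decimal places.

n = 4, Σx = 89, Σy = 54, Σxy = 1254, Σx² = 2009, Σy² = 828
Sxx = Σx² − (Σx)²/n = 2009 − 1980.25 = 28.75
Sxy = Σxy − (Σx)(Σy)/n = 1254 − 1201.5 = 52.5
Syy = Σy² − (Σy)²/n = 828 − 729 = 99
r = Sxy/√(Sxx·Syy) = 52.5/√(2846.25) = 52.5/53.350258 = 0.984063

0.984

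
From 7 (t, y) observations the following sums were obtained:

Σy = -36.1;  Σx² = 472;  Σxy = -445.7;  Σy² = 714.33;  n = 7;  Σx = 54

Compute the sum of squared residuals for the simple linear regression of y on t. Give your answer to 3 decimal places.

Sxx = Σx² − (Σx)²/n = 472 − 416.571429 = 55.428571
Sxy = Σxy − (Σx)(Σy)/n = -445.7 − (-278.485714) = -167.214286
Syy = Σy² − (Σy)²/n = 714.33 − 186.172857 = 528.157143
b = Sxy/Sxx = -167.214286/55.428571 = -3.016753
SSE = Syy − b·Sxy = 528.157143 − (-3.016753)·(-167.214286) = 23.713015

23.713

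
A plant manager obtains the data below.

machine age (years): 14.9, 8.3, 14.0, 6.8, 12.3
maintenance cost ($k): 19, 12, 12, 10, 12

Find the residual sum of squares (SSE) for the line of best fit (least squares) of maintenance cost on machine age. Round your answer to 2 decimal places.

24.56

n = 5, Σx = 56.3, Σy = 65, Σxy = 766.3, Σx² = 684.43, Σy² = 893
Sxx = Σx² − (Σx)²/n = 684.43 − 633.938 = 50.492
Sxy = Σxy − (Σx)(Σy)/n = 766.3 − 731.9 = 34.4
Syy = Σy² − (Σy)²/n = 893 − 845 = 48
b = Sxy/Sxx = 34.4/50.492 = 0.681296
SSE = Syy − b·Sxy = 48 − 0.681296·34.4 = 24.563416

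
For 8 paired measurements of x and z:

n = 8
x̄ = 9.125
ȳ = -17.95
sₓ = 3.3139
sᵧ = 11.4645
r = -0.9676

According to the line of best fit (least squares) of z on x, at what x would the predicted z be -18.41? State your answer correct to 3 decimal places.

9.262

b = r · sᵧ/sₓ = -0.9676 · 11.4645/3.3139 = -3.347431
a = ȳ − b·x̄ = -17.95 − (-3.347431)·9.125 = 12.595304
Set a + b·x = -18.41: x = (-18.41 − 12.595304) / (-3.347431) = 9.262419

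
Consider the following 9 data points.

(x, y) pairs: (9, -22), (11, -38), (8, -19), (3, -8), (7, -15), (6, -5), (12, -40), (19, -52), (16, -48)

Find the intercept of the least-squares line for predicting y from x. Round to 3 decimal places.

n = 9, Σx = 91, Σy = -247, Σxy = -3163, Σx² = 1121
Sxx = Σx² − (Σx)²/n = 1121 − 920.111111 = 200.888889
Sxy = Σxy − (Σx)(Σy)/n = -3163 − (-2497.444444) = -665.555556
b = Sxy/Sxx = -665.555556/200.888889 = -3.313053
a = ȳ − b·x̄ = -27.444444 − (-3.313053)·10.111111 = 6.054204

6.054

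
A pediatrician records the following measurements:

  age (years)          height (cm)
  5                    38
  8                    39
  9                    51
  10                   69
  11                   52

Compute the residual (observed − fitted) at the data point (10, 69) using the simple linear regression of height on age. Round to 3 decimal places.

13.811

n = 5, Σx = 43, Σy = 249, Σxy = 2223, Σx² = 391
Sxx = Σx² − (Σx)²/n = 391 − 369.8 = 21.2
Sxy = Σxy − (Σx)(Σy)/n = 2223 − 2141.4 = 81.6
b = Sxy/Sxx = 81.6/21.2 = 3.849057
a = ȳ − b·x̄ = 49.8 − 3.849057·8.6 = 16.698113
ŷ(10) = 16.698113 + 3.849057·10 = 55.188679
residual = y − ŷ = 69 − 55.188679 = 13.811321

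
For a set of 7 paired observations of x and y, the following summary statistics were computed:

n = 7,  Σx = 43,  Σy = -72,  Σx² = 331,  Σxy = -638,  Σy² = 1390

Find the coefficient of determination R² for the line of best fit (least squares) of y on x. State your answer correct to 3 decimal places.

0.882

Sxx = Σx² − (Σx)²/n = 331 − 264.142857 = 66.857143
Sxy = Σxy − (Σx)(Σy)/n = -638 − (-442.285714) = -195.714286
Syy = Σy² − (Σy)²/n = 1390 − 740.571429 = 649.428571
R² = Sxy²/(Sxx·Syy) = (-195.714286)²/(66.857143·649.428571) = 0.882198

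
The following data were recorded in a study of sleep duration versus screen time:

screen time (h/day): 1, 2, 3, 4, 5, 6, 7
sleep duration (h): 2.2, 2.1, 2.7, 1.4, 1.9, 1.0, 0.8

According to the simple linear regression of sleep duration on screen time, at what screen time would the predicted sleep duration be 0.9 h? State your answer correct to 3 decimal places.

n = 7, Σx = 28, Σy = 12.1, Σxy = 41.2, Σx² = 140
Sxx = Σx² − (Σx)²/n = 140 − 112 = 28
Sxy = Σxy − (Σx)(Σy)/n = 41.2 − 48.4 = -7.2
b = Sxy/Sxx = -7.2/28 = -0.257143
a = ȳ − b·x̄ = 1.728571 − (-0.257143)·4 = 2.757143
Set a + b·x = 0.9: x = (0.9 − 2.757143) / (-0.257143) = 7.222222

7.222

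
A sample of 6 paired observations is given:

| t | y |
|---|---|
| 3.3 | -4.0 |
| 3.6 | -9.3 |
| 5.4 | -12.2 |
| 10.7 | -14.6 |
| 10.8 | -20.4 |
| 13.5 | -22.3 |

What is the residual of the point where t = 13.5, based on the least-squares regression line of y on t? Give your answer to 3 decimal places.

n = 6, Σx = 47.3, Σy = -82.8, Σxy = -790.15, Σx² = 466.39
Sxx = Σx² − (Σx)²/n = 466.39 − 372.881667 = 93.508333
Sxy = Σxy − (Σx)(Σy)/n = -790.15 − (-652.74) = -137.41
b = Sxy/Sxx = -137.41/93.508333 = -1.469495
a = ȳ − b·x̄ = -13.8 − (-1.469495)·7.883333 = -2.215483
ŷ(13.5) = -2.215483 + (-1.469495)·13.5 = -22.053662
residual = y − ŷ = -22.3 − (-22.053662) = -0.246338

-0.246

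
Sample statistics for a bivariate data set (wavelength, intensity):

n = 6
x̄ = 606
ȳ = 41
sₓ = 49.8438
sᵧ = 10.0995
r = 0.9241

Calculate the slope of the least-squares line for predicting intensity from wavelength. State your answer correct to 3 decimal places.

0.187

b = r · sᵧ/sₓ = 0.9241 · 10.0995/49.8438 = 0.187244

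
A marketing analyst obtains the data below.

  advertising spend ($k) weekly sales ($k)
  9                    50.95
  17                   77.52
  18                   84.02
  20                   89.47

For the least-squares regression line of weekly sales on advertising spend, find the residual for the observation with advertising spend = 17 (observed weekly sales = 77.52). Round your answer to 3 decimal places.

-1.496

n = 4, Σx = 64, Σy = 301.96, Σxy = 5078.15, Σx² = 1094
Sxx = Σx² − (Σx)²/n = 1094 − 1024 = 70
Sxy = Σxy − (Σx)(Σy)/n = 5078.15 − 4831.36 = 246.79
b = Sxy/Sxx = 246.79/70 = 3.525571
a = ȳ − b·x̄ = 75.49 − 3.525571·16 = 19.080857
ŷ(17) = 19.080857 + 3.525571·17 = 79.015571
residual = y − ŷ = 77.52 − 79.015571 = -1.495571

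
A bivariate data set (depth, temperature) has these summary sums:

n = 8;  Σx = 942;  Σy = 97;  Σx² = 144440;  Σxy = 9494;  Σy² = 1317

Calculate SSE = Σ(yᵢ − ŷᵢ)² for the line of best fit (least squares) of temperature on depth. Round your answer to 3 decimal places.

Sxx = Σx² − (Σx)²/n = 144440 − 110920.5 = 33519.5
Sxy = Σxy − (Σx)(Σy)/n = 9494 − 11421.75 = -1927.75
Syy = Σy² − (Σy)²/n = 1317 − 1176.125 = 140.875
b = Sxy/Sxx = -1927.75/33519.5 = -0.057511
SSE = Syy − b·Sxy = 140.875 − (-0.057511)·(-1927.75) = 30.007593

30.008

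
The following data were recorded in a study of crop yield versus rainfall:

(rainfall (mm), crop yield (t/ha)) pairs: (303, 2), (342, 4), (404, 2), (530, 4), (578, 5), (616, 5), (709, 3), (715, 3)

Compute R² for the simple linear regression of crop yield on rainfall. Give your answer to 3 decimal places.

0.116

n = 8, Σx = 4197, Σy = 28, Σxy = 15144, Σx² = 2380335, Σy² = 108
Sxx = Σx² − (Σx)²/n = 2380335 − 2201851.125 = 178483.875
Sxy = Σxy − (Σx)(Σy)/n = 15144 − 14689.5 = 454.5
Syy = Σy² − (Σy)²/n = 108 − 98 = 10
R² = Sxy²/(Sxx·Syy) = (454.5)²/(178483.875·10) = 0.115736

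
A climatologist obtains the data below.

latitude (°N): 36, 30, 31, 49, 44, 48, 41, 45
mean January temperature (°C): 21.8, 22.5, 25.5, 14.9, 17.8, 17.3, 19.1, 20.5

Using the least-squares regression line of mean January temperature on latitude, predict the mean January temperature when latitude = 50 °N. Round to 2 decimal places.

16.04

n = 8, Σx = 324, Σy = 159.4, Σxy = 6299.6, Σx² = 13504
Sxx = Σx² − (Σx)²/n = 13504 − 13122 = 382
Sxy = Σxy − (Σx)(Σy)/n = 6299.6 − 6455.7 = -156.1
b = Sxy/Sxx = -156.1/382 = -0.408639
a = ȳ − b·x̄ = 19.925 − (-0.408639)·40.5 = 36.474869
ŷ(50) = a + b·50 = 36.474869 + (-0.408639)·50 = 16.042932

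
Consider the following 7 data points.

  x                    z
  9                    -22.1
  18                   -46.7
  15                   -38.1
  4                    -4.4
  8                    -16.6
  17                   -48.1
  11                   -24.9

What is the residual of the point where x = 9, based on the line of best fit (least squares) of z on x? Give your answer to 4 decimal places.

n = 7, Σx = 82, Σy = -200.9, Σxy = -2853, Σx² = 1120
Sxx = Σx² − (Σx)²/n = 1120 − 960.571429 = 159.428571
Sxy = Σxy − (Σx)(Σy)/n = -2853 − (-2353.4) = -499.6
b = Sxy/Sxx = -499.6/159.428571 = -3.133692
a = ȳ − b·x̄ = -28.7 − (-3.133692)·11.714286 = 8.008961
ŷ(9) = 8.008961 + (-3.133692)·9 = -20.194265
residual = y − ŷ = -22.1 − (-20.194265) = -1.905735

-1.9057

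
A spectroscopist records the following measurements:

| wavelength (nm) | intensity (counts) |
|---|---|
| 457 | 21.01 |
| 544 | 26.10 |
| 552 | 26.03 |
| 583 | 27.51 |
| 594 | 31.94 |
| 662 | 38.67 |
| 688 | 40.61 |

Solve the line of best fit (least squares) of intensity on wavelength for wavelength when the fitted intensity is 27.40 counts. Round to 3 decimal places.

551.113

n = 7, Σx = 4080, Σy = 211.87, Σxy = 126718.44, Σx² = 2413802
Sxx = Σx² − (Σx)²/n = 2413802 − 2378057.142857 = 35744.857143
Sxy = Σxy − (Σx)(Σy)/n = 126718.44 − 123489.942857 = 3228.497143
b = Sxy/Sxx = 3228.497143/35744.857143 = 0.090321
a = ȳ − b·x̄ = 30.267143 − 0.090321·582.857143 = -22.376867
Set a + b·x = 27.40: x = (27.40 − (-22.376867)) / 0.090321 = 551.113081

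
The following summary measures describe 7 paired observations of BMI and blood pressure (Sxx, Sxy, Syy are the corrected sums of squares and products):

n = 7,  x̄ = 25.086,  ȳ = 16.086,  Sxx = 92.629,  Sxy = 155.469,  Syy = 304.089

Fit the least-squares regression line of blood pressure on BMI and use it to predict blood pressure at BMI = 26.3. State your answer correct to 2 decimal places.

18.12

b = Sxy/Sxx = 155.469/92.629 = 1.678405
a = ȳ − b·x̄ = 16.086 − 1.678405·25.086 = -26.018474
ŷ(26.3) = a + b·26.3 = -26.018474 + 1.678405·26.3 = 18.123584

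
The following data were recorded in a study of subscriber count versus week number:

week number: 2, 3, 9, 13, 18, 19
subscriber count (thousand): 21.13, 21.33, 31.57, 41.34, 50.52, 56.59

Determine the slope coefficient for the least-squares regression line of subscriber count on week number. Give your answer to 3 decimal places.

2.032

n = 6, Σx = 64, Σy = 222.48, Σxy = 2912.37, Σx² = 948
Sxx = Σx² − (Σx)²/n = 948 − 682.666667 = 265.333333
Sxy = Σxy − (Σx)(Σy)/n = 2912.37 − 2373.12 = 539.25
b = Sxy/Sxx = 539.25/265.333333 = 2.032349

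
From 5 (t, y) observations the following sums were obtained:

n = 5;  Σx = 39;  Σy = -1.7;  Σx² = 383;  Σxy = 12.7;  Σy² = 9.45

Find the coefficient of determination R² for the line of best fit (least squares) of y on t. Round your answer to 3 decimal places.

0.964

Sxx = Σx² − (Σx)²/n = 383 − 304.2 = 78.8
Sxy = Σxy − (Σx)(Σy)/n = 12.7 − (-13.26) = 25.96
Syy = Σy² − (Σy)²/n = 9.45 − 0.578 = 8.872
R² = Sxy²/(Sxx·Syy) = (25.96)²/(78.8·8.872) = 0.963966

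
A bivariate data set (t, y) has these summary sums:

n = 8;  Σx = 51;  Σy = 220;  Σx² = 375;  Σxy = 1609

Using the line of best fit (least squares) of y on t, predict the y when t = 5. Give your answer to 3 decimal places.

Sxx = Σx² − (Σx)²/n = 375 − 325.125 = 49.875
Sxy = Σxy − (Σx)(Σy)/n = 1609 − 1402.5 = 206.5
b = Sxy/Sxx = 206.5/49.875 = 4.140351
a = ȳ − b·x̄ = 27.5 − 4.140351·6.375 = 1.105263
ŷ(5) = a + b·5 = 1.105263 + 4.140351·5 = 21.807018

21.807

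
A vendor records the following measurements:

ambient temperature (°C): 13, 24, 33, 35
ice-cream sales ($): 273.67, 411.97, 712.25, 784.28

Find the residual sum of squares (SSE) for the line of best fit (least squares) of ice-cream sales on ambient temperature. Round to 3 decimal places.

n = 4, Σx = 105, Σy = 2182.17, Σxy = 64399.04, Σx² = 3059, Σy² = 1367009.7307
Sxx = Σx² − (Σx)²/n = 3059 − 2756.25 = 302.75
Sxy = Σxy − (Σx)(Σy)/n = 64399.04 − 57281.9625 = 7117.0775
Syy = Σy² − (Σy)²/n = 1367009.7307 − 1190466.477225 = 176543.253475
b = Sxy/Sxx = 7117.0775/302.75 = 23.508101
SSE = Syy − b·Sxy = 176543.253475 − 23.508101·7117.0775 = 9234.278608

9234.279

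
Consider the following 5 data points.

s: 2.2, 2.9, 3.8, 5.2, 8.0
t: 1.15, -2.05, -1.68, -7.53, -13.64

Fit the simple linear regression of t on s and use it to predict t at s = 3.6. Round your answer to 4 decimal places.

-2.6813

n = 5, Σx = 22.1, Σy = -23.75, Σxy = -158.075, Σx² = 118.73
Sxx = Σx² − (Σx)²/n = 118.73 − 97.682 = 21.048
Sxy = Σxy − (Σx)(Σy)/n = -158.075 − (-104.975) = -53.1
b = Sxy/Sxx = -53.1/21.048 = -2.522805
a = ȳ − b·x̄ = -4.75 − (-2.522805)·4.42 = 6.400798
ŷ(3.6) = a + b·3.6 = 6.400798 + (-2.522805)·3.6 = -2.681300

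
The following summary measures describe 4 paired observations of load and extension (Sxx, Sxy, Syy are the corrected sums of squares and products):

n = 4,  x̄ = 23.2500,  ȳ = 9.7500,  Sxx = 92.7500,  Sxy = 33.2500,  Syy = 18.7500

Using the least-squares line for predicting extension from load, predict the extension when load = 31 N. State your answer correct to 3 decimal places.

12.528

b = Sxy/Sxx = 33.25/92.75 = 0.358491
a = ȳ − b·x̄ = 9.75 − 0.358491·23.25 = 1.415094
ŷ(31) = a + b·31 = 1.415094 + 0.358491·31 = 12.528302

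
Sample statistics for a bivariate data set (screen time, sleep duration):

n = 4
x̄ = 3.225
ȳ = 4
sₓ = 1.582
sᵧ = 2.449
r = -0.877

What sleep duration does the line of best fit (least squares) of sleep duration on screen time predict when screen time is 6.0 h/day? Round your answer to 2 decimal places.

b = r · sᵧ/sₓ = -0.877 · 2.449/1.582 = -1.357631
a = ȳ − b·x̄ = 4 − (-1.357631)·3.225 = 8.378362
ŷ(6.0) = a + b·6.0 = 8.378362 + (-1.357631)·6 = 0.232573

0.23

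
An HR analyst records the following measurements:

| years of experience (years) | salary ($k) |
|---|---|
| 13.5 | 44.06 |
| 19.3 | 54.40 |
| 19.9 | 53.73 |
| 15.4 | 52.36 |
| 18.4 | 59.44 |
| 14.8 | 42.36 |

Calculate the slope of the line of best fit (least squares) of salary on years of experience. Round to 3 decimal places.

1.951

n = 6, Σx = 101.3, Σy = 306.35, Σxy = 5240.925, Σx² = 1745.51
Sxx = Σx² − (Σx)²/n = 1745.51 − 1710.281667 = 35.228333
Sxy = Σxy − (Σx)(Σy)/n = 5240.925 − 5172.209167 = 68.715833
b = Sxy/Sxx = 68.715833/35.228333 = 1.950584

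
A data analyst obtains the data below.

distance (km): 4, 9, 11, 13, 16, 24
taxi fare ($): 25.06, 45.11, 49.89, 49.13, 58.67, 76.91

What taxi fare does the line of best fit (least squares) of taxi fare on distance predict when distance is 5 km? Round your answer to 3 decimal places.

n = 6, Σx = 77, Σy = 304.77, Σxy = 4478.27, Σx² = 1219
Sxx = Σx² − (Σx)²/n = 1219 − 988.166667 = 230.833333
Sxy = Σxy − (Σx)(Σy)/n = 4478.27 − 3911.215 = 567.055
b = Sxy/Sxx = 567.055/230.833333 = 2.456556
a = ȳ − b·x̄ = 50.795 − 2.456556·12.833333 = 19.269199
ŷ(5) = a + b·5 = 19.269199 + 2.456556·5 = 31.551978

31.552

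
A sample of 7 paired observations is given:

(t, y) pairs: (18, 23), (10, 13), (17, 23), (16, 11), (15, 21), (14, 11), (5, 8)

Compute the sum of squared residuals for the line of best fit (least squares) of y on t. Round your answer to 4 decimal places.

116.8409

n = 7, Σx = 95, Σy = 110, Σxy = 1620, Σx² = 1415, Σy² = 1974
Sxx = Σx² − (Σx)²/n = 1415 − 1289.285714 = 125.714286
Sxy = Σxy − (Σx)(Σy)/n = 1620 − 1492.857143 = 127.142857
Syy = Σy² − (Σy)²/n = 1974 − 1728.571429 = 245.428571
b = Sxy/Sxx = 127.142857/125.714286 = 1.011364
SSE = Syy − b·Sxy = 245.428571 − 1.011364·127.142857 = 116.840909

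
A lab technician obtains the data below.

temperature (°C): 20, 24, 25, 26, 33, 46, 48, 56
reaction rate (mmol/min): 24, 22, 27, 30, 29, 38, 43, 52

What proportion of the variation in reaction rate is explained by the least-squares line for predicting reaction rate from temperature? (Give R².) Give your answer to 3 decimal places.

n = 8, Σx = 278, Σy = 265, Σxy = 10144, Σx² = 10922, Σy² = 9527
Sxx = Σx² − (Σx)²/n = 10922 − 9660.5 = 1261.5
Sxy = Σxy − (Σx)(Σy)/n = 10144 − 9208.75 = 935.25
Syy = Σy² − (Σy)²/n = 9527 − 8778.125 = 748.875
R² = Sxy²/(Sxx·Syy) = (935.25)²/(1261.5·748.875) = 0.925889

0.926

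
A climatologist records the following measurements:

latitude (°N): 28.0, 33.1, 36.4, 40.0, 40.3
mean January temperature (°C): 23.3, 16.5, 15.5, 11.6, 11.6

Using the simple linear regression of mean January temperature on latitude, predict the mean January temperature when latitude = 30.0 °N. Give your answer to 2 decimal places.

n = 5, Σx = 177.8, Σy = 78.5, Σxy = 2694.23, Σx² = 6428.66
Sxx = Σx² − (Σx)²/n = 6428.66 − 6322.568 = 106.092
Sxy = Σxy − (Σx)(Σy)/n = 2694.23 − 2791.46 = -97.23
b = Sxy/Sxx = -97.23/106.092 = -0.916469
a = ȳ − b·x̄ = 15.7 − (-0.916469)·35.56 = 48.289628
ŷ(30.0) = a + b·30.0 = 48.289628 + (-0.916469)·30 = 20.795566

20.80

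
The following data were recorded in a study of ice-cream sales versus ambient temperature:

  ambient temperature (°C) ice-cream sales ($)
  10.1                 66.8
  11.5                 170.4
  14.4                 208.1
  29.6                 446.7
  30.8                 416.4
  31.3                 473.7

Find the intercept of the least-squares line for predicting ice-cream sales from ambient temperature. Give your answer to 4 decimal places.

-48.5325

n = 6, Σx = 127.7, Σy = 1782.1, Σxy = 46505.17, Σx² = 3246.11
Sxx = Σx² − (Σx)²/n = 3246.11 − 2717.881667 = 528.228333
Sxy = Σxy − (Σx)(Σy)/n = 46505.17 − 37929.028333 = 8576.141667
b = Sxy/Sxx = 8576.141667/528.228333 = 16.235671
a = ȳ − b·x̄ = 297.016667 − 16.235671·21.283333 = -48.532541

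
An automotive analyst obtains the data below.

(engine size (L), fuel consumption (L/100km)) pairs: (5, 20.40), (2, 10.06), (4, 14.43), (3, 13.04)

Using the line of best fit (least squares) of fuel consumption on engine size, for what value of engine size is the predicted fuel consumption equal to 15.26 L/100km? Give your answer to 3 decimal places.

3.740

n = 4, Σx = 14, Σy = 57.93, Σxy = 218.96, Σx² = 54
Sxx = Σx² − (Σx)²/n = 54 − 49 = 5
Sxy = Σxy − (Σx)(Σy)/n = 218.96 − 202.755 = 16.205
b = Sxy/Sxx = 16.205/5 = 3.241
a = ȳ − b·x̄ = 14.4825 − 3.241·3.5 = 3.139
Set a + b·x = 15.26: x = (15.26 − 3.139) / 3.241 = 3.739895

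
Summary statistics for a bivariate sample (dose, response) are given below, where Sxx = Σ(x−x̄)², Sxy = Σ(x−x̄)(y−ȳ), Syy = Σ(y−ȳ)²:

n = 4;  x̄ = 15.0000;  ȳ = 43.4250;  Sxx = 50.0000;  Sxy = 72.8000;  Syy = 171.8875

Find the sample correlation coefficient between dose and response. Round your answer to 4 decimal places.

0.7853

r = Sxy/√(Sxx·Syy) = 72.8/√(8594.375) = 72.8/92.705852 = 0.785279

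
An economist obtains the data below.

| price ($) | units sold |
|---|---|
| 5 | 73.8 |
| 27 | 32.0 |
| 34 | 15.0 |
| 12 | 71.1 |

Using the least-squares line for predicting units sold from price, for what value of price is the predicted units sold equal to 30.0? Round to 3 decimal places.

n = 4, Σx = 78, Σy = 191.9, Σxy = 2596.2, Σx² = 2054
Sxx = Σx² − (Σx)²/n = 2054 − 1521 = 533
Sxy = Σxy − (Σx)(Σy)/n = 2596.2 − 3742.05 = -1145.85
b = Sxy/Sxx = -1145.85/533 = -2.149812
a = ȳ − b·x̄ = 47.975 − (-2.149812)·19.5 = 89.896341
Set a + b·x = 30.0: x = (30.0 − 89.896341) / (-2.149812) = 27.861195

27.861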